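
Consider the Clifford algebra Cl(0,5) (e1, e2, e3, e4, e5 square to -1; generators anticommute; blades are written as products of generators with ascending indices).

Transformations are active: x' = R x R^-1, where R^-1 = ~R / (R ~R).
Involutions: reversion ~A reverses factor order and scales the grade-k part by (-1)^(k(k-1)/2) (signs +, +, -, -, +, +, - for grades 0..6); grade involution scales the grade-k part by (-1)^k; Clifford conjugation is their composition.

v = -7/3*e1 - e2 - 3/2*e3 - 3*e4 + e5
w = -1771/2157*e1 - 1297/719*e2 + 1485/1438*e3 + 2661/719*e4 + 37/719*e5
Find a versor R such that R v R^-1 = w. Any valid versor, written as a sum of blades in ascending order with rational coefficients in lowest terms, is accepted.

A norm check does it: q(v) = q(w) = -673/36, hence R = v + w = -2268/719*e1 - 2016/719*e2 - 336/719*e3 + 504/719*e4 + 756/719*e5 realises the map — parallel part kept, (v - w)/2 negated, v carried to w.
Answer: -2268/719*e1 - 2016/719*e2 - 336/719*e3 + 504/719*e4 + 756/719*e5


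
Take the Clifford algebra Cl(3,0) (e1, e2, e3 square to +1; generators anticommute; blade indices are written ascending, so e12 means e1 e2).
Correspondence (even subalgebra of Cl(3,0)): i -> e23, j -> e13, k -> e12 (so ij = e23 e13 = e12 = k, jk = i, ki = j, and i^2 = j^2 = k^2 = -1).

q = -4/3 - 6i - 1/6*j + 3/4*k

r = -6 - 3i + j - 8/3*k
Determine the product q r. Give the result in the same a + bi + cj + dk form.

In blades: q = -4/3 + 3/4*e12 - 1/6*e13 - 6*e23, r = -6 - 8/3*e12 + e13 - 3*e23.
Distribute q over r term by term (generator squares from the signature, products reordered to ascending indices): (-4/3)*r = 8 + 32/9*e12 - 4/3*e13 + 4*e23; (3/4*e12)*r = 2 - 9/2*e12 - 9/4*e13 - 3/4*e23; (-1/6*e13)*r = 1/6 - 1/2*e12 + e13 + 4/9*e23; (-6*e23)*r = -18 - 6*e12 - 16*e13 + 36*e23.
Sum: -47/6 - 67/9*e12 - 223/12*e13 + 1429/36*e23; translating back through the correspondence:
Answer: -47/6 + 1429/36*i - 223/12*j - 67/9*k


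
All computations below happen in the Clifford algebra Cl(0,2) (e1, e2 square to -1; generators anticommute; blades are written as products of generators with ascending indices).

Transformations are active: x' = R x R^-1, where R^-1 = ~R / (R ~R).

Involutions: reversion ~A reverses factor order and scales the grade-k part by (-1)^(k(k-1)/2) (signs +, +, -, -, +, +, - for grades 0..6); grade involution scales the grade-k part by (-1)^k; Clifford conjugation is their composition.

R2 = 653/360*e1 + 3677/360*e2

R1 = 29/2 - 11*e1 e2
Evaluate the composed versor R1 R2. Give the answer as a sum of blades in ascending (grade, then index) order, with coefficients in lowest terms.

Distribute over the terms of R1 (each basis-blade product reordered to ascending indices, repeated generators contracted through their squares):
(29/2) R2 = 18937/720*e1 + 106633/720*e2
(-11*e1 e2) R2 = 40447/360*e1 - 7183/360*e2
Summing the partial products and collecting blades:
Answer: 33277/240*e1 + 92267/720*e2


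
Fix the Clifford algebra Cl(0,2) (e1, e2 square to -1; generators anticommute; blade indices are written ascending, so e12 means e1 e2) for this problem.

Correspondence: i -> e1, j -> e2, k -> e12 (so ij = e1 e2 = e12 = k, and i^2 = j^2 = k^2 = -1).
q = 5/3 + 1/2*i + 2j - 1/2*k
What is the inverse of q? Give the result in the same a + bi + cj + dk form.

In blades: q = 5/3 + 1/2*e1 + 2*e2 - 1/2*e12.
With qbar = 5/3 - 1/2*e1 - 2*e2 + 1/2*e12 (scalar fixed, mapped units negated), q qbar = 131/18 (the sum of squared coefficients), so q^-1 = qbar / (131/18) = 30/131 - 9/131*e1 - 36/131*e2 + 9/131*e12; translating back:
Answer: 30/131 - 9/131*i - 36/131*j + 9/131*k


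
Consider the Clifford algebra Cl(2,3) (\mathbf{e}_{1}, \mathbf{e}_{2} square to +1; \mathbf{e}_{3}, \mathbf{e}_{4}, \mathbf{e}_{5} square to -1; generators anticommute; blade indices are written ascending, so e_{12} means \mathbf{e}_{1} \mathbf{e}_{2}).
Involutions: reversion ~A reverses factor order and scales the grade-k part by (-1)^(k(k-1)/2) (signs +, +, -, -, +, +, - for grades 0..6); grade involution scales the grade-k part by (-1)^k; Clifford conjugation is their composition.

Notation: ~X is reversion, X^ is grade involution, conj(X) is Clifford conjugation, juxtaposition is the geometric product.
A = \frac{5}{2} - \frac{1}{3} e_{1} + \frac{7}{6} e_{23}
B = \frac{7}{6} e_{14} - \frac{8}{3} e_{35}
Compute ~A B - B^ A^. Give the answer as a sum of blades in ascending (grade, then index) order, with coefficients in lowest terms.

first term: -\frac{7}{18} e_{4} + \frac{35}{12} e_{14} - \frac{28}{9} e_{25} - \frac{20}{3} e_{35} + \frac{8}{9} e_{135} - \frac{49}{36} e_{1234}
second term: -\frac{7}{18} e_{4} + \frac{35}{12} e_{14} - \frac{28}{9} e_{25} - \frac{20}{3} e_{35} - \frac{8}{9} e_{135} + \frac{49}{36} e_{1234}
Answer: \frac{16}{9} e_{135} - \frac{49}{18} e_{1234}


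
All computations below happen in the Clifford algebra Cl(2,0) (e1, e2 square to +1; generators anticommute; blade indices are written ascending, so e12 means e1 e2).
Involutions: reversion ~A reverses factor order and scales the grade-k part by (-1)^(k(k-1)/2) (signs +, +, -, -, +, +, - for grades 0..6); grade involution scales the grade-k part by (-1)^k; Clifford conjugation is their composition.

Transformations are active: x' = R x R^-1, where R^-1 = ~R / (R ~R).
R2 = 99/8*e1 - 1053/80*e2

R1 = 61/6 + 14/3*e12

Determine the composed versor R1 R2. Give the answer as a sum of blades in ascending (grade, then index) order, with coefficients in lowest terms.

Distribute over the terms of R1 (each basis-blade product reordered to ascending indices, repeated generators contracted through their squares):
(61/6) R2 = 2013/16*e1 - 21411/160*e2
(14/3*e12) R2 = -2457/40*e1 - 231/4*e2
Summing the partial products and collecting blades:
Answer: 5151/80*e1 - 30651/160*e2


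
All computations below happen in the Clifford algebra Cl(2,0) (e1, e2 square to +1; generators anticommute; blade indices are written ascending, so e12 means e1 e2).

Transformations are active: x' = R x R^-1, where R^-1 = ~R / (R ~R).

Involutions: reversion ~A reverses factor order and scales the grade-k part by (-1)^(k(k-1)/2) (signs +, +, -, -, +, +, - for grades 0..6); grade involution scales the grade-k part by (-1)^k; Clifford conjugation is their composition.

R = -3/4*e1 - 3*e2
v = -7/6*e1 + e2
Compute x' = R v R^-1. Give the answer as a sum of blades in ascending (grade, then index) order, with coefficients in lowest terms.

~R = -3/4*e1 - 3*e2, and R ~R = 153/16, so R^-1 = ~R / (153/16).
R v = -17/8 - 17/4*e12
Answer: 3/2*e1 + 1/3*e2


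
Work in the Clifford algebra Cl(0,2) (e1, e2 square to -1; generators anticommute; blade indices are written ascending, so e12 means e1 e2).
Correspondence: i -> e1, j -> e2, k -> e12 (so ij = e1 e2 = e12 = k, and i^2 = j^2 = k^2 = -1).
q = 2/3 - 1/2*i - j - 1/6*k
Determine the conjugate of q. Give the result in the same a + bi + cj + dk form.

In blades: q = 2/3 - 1/2*e1 - e2 - 1/6*e12.
Conjugation here is Clifford conjugation: the scalar is fixed and the grade-1 and grade-2 blades all flip sign, giving 2/3 + 1/2*e1 + e2 + 1/6*e12; translating back:
Answer: 2/3 + 1/2*i + j + 1/6*k


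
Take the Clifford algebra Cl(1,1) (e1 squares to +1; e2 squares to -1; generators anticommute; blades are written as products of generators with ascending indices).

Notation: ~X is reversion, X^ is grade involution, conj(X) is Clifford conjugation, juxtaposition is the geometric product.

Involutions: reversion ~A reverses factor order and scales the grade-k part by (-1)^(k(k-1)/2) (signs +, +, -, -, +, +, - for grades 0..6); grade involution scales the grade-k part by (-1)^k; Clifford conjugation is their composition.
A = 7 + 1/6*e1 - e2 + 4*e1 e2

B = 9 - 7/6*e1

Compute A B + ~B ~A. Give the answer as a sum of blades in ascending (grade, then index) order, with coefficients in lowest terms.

first term: 2261/36 - 20/3*e1 - 13/3*e2 + 209/6*e1 e2
second term: 2261/36 - 20/3*e1 - 13/3*e2 - 209/6*e1 e2
Answer: 2261/18 - 40/3*e1 - 26/3*e2


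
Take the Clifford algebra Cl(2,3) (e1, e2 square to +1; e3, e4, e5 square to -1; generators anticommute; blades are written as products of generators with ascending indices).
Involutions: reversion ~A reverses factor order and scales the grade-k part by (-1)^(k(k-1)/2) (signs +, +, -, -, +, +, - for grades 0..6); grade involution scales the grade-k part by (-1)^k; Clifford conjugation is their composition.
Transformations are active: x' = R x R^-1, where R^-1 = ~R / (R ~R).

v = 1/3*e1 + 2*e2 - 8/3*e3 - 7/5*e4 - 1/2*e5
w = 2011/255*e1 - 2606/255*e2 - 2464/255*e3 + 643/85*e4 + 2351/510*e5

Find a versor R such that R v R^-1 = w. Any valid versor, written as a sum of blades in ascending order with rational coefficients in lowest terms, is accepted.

Reasoning: v^2 = w^2 = -521/100 since conjugation preserves the quadratic form; R = v + w = 2096/255*e1 - 2096/255*e2 - 1048/85*e3 + 524/85*e4 + 1048/255*e5 is then valid when invertible, keeping its own part and reversing (v - w)/2.
Answer: 2096/255*e1 - 2096/255*e2 - 1048/85*e3 + 524/85*e4 + 1048/255*e5


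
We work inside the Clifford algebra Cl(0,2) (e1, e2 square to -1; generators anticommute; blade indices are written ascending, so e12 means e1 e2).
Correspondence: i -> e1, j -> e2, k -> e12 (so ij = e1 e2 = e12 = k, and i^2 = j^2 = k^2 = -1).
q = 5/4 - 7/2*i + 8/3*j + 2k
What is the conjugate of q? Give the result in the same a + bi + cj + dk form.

In blades: q = 5/4 - 7/2*e1 + 8/3*e2 + 2*e12.
Conjugation here is Clifford conjugation: the scalar is fixed and the grade-1 and grade-2 blades all flip sign, giving 5/4 + 7/2*e1 - 8/3*e2 - 2*e12; translating back:
Answer: 5/4 + 7/2*i - 8/3*j - 2k


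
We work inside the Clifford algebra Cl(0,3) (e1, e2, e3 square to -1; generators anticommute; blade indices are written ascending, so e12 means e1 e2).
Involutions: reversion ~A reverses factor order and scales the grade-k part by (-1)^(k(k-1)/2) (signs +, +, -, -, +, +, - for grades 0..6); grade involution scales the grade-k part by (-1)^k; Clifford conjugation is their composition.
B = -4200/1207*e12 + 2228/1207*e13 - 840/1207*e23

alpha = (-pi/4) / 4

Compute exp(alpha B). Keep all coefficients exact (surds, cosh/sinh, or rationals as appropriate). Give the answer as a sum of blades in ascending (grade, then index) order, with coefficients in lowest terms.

B^2 term by term: the squares give (-4200/1207)^2*(e12)^2 + (2228/1207)^2*(e13)^2 + (-840/1207)^2*(e23)^2 = 17640000/1456849*(-1) + 4963984/1456849*(-1) + 705600/1456849*(-1) = -16 (each basis 2-blade squares to minus the product of its generators' squares); cross terms between blades sharing an index anticommute and cancel. So B^2 = -16.
B^2 = -16 — since the square is negative, the closed form is circular: l = 4, alpha*l = -pi/4, so exp(alpha B) = cos(-pi/4) + (sin(-pi/4)/4)*B = sqrt(2)/2 + (-sqrt(2)/8)*B.
Answer: sqrt(2)/2 + 525*sqrt(2)/1207*e12 - 557*sqrt(2)/2414*e13 + 105*sqrt(2)/1207*e23


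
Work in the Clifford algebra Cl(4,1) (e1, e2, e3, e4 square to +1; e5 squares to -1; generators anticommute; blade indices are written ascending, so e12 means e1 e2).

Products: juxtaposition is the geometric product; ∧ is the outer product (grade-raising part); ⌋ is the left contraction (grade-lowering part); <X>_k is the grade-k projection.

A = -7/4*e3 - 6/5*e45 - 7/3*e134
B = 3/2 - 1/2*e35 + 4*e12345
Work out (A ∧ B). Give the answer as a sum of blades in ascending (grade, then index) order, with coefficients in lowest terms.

step 1: -21/8*e3 - 9/5*e45 - 7/2*e134
Answer: -21/8*e3 - 9/5*e45 - 7/2*e134


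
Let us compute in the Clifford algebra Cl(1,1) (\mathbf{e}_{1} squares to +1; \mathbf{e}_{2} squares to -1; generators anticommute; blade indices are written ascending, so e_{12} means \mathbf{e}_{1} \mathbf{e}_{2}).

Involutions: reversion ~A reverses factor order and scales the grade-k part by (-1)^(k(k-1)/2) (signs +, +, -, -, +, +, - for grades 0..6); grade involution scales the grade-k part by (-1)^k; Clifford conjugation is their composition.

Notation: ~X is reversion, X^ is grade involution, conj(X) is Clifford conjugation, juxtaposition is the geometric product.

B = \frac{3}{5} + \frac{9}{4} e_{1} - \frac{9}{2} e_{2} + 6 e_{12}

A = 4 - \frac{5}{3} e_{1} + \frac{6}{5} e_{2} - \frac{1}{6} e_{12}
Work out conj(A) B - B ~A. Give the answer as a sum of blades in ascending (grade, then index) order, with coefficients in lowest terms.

first term: \frac{7}{4} + \frac{71}{20} e_{1} - \frac{1819}{200} e_{2} + \frac{193}{10} e_{12}
second term: \frac{101}{20} + \frac{1}{20} e_{1} - \frac{1381}{200} e_{2} + \frac{193}{10} e_{12}
Answer: -\frac{33}{10} + \frac{7}{2} e_{1} - \frac{219}{100} e_{2}


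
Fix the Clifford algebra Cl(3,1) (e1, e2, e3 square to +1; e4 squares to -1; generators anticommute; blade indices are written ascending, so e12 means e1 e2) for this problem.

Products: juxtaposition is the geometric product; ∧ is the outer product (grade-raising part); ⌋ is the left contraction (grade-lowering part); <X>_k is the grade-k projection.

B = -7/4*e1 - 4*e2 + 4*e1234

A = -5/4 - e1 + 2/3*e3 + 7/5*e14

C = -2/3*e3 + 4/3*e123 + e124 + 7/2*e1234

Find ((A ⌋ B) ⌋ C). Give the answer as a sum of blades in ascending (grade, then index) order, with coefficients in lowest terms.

step 1: 7/4 + 35/16*e1 + 5*e2 + 28/5*e23 + 8/3*e124 - 4*e234 - 5*e1234
step 2: 121/6 + 98/15*e1 - 21/2*e3 - 20/3*e13 - 123/5*e14 + 35/12*e23 + 35/16*e24 + 7/3*e123 + 7/4*e124 - 35/2*e134 + 245/32*e234 + 49/8*e1234
Answer: 121/6 + 98/15*e1 - 21/2*e3 - 20/3*e13 - 123/5*e14 + 35/12*e23 + 35/16*e24 + 7/3*e123 + 7/4*e124 - 35/2*e134 + 245/32*e234 + 49/8*e1234


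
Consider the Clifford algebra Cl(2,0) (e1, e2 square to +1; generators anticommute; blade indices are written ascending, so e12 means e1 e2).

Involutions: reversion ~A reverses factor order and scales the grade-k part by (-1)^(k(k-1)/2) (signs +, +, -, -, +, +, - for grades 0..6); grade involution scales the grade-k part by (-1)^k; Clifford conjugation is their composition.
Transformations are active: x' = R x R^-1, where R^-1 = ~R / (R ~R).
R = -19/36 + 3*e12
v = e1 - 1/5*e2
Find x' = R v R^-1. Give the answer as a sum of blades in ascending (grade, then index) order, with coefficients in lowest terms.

~R = -19/36 - 3*e12, and R ~R = 12025/1296, so R^-1 = ~R / (12025/1296).
R v = -203/180*e1 - 521/180*e2
Answer: -52411/60125*e1 + 31823/60125*e2


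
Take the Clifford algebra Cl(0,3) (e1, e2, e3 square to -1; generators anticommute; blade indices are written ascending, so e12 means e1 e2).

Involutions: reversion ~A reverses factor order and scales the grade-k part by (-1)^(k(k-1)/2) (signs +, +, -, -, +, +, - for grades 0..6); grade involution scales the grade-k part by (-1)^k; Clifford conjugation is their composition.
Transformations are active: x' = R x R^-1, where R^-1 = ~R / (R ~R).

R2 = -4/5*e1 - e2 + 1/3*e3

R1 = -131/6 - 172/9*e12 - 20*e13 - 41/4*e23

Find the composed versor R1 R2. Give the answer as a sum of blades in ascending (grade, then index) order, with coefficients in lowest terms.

Distribute over the terms of R2 (each basis-blade product reordered to ascending indices, repeated generators contracted through their squares):
R1 (-4/5*e1) = 262/15*e1 + 688/45*e2 + 16*e3 + 41/5*e123
R1 (-e2) = -172/9*e1 + 131/6*e2 + 41/4*e3 - 20*e123
R1 (1/3*e3) = 20/3*e1 + 41/12*e2 - 131/18*e3 - 172/27*e123
Summing the partial products and collecting blades:
Answer: 226/45*e1 + 7297/180*e2 + 683/36*e3 - 2453/135*e123


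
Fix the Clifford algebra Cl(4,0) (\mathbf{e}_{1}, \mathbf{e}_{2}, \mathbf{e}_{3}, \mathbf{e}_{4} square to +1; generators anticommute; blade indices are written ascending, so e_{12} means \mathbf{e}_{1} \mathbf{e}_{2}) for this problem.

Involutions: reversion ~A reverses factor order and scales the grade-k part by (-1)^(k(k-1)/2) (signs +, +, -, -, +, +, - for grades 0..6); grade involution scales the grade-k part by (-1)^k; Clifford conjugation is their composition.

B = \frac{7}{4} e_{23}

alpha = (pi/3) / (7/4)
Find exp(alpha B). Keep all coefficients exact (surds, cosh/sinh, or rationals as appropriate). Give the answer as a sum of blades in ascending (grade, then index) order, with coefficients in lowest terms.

B^2 = (\frac{7}{4})^2*(e_{23})^2 = \frac{49}{16}*(-1) = -\frac{49}{16} (a basis 2-blade squares to minus the product of its generators' squares).
B^2 = -\frac{49}{16} — B^2 < 0, so the exponential closes trigonometrically: l = \frac{7}{4}, alpha*l = \frac{\pi}{3}, so exp(alpha B) = cos(\frac{\pi}{3}) + (sin(\frac{\pi}{3})/(\frac{7}{4}))*B = \frac{1}{2} + (\frac{2 \sqrt{3}}{7})*B.
Answer: \frac{1}{2} + \frac{\sqrt{3}}{2} e_{23}


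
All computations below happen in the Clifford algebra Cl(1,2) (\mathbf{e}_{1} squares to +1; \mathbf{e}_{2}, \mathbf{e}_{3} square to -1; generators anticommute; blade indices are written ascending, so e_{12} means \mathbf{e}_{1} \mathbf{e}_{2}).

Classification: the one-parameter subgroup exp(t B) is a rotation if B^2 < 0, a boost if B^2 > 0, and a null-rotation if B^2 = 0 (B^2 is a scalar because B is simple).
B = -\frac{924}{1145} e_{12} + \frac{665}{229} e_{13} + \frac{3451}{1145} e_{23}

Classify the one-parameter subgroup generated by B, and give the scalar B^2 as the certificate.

B^2 term by term: the squares give (-\frac{924}{1145})^2*(e_{12})^2 + (\frac{665}{229})^2*(e_{13})^2 + (\frac{3451}{1145})^2*(e_{23})^2 = \frac{853776}{1311025}*(+1) + \frac{442225}{52441}*(+1) + \frac{11909401}{1311025}*(-1) = 0 (each basis 2-blade squares to minus the product of its generators' squares); cross terms between blades sharing an index anticommute and cancel. So B^2 = 0.
Answer: null-rotation, certificate B^2 = 0. No conjugation can change B^2 = 0; the sign gives the class.


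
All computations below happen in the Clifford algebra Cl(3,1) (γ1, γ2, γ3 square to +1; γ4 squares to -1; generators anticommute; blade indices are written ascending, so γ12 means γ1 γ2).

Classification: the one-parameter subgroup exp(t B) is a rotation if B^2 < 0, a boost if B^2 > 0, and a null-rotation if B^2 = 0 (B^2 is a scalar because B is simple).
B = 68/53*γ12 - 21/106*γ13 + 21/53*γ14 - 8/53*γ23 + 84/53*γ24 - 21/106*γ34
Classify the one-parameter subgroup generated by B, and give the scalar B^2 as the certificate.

B^2 term by term: the squares give (68/53)^2*(γ12)^2 + (-21/106)^2*(γ13)^2 + (21/53)^2*(γ14)^2 + (-8/53)^2*(γ23)^2 + (84/53)^2*(γ24)^2 + (-21/106)^2*(γ34)^2 = 4624/2809*(-1) + 441/11236*(-1) + 441/2809*(+1) + 64/2809*(-1) + 7056/2809*(+1) + 441/11236*(+1) = 1 (each basis 2-blade squares to minus the product of its generators' squares); cross terms between blades sharing an index anticommute and cancel; the commuting (index-disjoint) pairs give grade-4 terms 2*c*c'*(blade product), which cancel blade by blade — γ1234: -1428/2809 + 1764/2809 - 336/2809 = 0 — confirming B is simple. So B^2 = 1.
Answer: boost, certificate B^2 = 1. B^2 = 1 is basis-independent, so its sign is the whole story.


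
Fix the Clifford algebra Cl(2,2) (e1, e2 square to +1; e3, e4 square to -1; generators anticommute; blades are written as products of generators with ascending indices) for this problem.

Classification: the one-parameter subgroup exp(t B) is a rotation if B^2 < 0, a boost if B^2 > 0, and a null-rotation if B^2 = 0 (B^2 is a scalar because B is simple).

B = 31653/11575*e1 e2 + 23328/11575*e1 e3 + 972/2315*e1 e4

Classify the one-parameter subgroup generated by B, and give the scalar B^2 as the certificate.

B^2 term by term: the squares give (31653/11575)^2*(e1 e2)^2 + (23328/11575)^2*(e1 e3)^2 + (972/2315)^2*(e1 e4)^2 = 1001912409/133980625*(-1) + 544195584/133980625*(+1) + 944784/5359225*(+1) = -81/25 (each basis 2-blade squares to minus the product of its generators' squares); cross terms between blades sharing an index anticommute and cancel. So B^2 = -81/25.
Answer: rotation, certificate B^2 = -81/25. No conjugation can change B^2 = -81/25; the sign gives the class.


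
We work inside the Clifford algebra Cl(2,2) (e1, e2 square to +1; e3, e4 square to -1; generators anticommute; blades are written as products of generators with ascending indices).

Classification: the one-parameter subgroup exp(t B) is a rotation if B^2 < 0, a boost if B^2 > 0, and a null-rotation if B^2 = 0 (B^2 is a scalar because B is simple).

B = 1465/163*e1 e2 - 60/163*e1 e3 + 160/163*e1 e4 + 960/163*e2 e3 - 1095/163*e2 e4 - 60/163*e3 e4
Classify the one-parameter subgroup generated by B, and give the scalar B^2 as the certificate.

B^2 term by term: the squares give (1465/163)^2*(e1 e2)^2 + (-60/163)^2*(e1 e3)^2 + (160/163)^2*(e1 e4)^2 + (960/163)^2*(e2 e3)^2 + (-1095/163)^2*(e2 e4)^2 + (-60/163)^2*(e3 e4)^2 = 2146225/26569*(-1) + 3600/26569*(+1) + 25600/26569*(+1) + 921600/26569*(+1) + 1199025/26569*(+1) + 3600/26569*(-1) = 0 (each basis 2-blade squares to minus the product of its generators' squares); cross terms between blades sharing an index anticommute and cancel; the commuting (index-disjoint) pairs give grade-4 terms 2*c*c'*(blade product), which cancel blade by blade — e1 e2 e3 e4: -175800/26569 - 131400/26569 + 307200/26569 = 0 — confirming B is simple. So B^2 = 0.
Answer: null-rotation, certificate B^2 = 0. Key observation: B^2 = 0 is a conjugation invariant, so its sign decides the class regardless of the surface form of B.


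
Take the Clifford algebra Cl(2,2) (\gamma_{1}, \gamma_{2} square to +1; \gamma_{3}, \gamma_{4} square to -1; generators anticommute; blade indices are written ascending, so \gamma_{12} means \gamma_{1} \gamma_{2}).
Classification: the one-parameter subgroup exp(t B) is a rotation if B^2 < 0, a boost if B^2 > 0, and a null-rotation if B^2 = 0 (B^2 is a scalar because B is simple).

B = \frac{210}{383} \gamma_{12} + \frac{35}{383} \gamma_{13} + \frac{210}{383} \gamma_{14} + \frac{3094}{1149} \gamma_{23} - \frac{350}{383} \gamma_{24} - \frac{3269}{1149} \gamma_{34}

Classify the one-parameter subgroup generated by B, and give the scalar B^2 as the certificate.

B^2 term by term: the squares give (\frac{210}{383})^2*(\gamma_{12})^2 + (\frac{35}{383})^2*(\gamma_{13})^2 + (\frac{210}{383})^2*(\gamma_{14})^2 + (\frac{3094}{1149})^2*(\gamma_{23})^2 + (-\frac{350}{383})^2*(\gamma_{24})^2 + (-\frac{3269}{1149})^2*(\gamma_{34})^2 = \frac{44100}{146689}*(-1) + \frac{1225}{146689}*(+1) + \frac{44100}{146689}*(+1) + \frac{9572836}{1320201}*(+1) + \frac{122500}{146689}*(+1) + \frac{10686361}{1320201}*(-1) = 0 (each basis 2-blade squares to minus the product of its generators' squares); cross terms between blades sharing an index anticommute and cancel; the commuting (index-disjoint) pairs give grade-4 terms 2*c*c'*(blade product), which cancel blade by blade — \gamma_{1234}: -\frac{457660}{146689} + \frac{24500}{146689} + \frac{433160}{146689} = 0 — confirming B is simple. So B^2 = 0.
Answer: null-rotation, certificate B^2 = 0. Key observation: B^2 = 0 is a conjugation invariant, so its sign decides the class regardless of the surface form of B.


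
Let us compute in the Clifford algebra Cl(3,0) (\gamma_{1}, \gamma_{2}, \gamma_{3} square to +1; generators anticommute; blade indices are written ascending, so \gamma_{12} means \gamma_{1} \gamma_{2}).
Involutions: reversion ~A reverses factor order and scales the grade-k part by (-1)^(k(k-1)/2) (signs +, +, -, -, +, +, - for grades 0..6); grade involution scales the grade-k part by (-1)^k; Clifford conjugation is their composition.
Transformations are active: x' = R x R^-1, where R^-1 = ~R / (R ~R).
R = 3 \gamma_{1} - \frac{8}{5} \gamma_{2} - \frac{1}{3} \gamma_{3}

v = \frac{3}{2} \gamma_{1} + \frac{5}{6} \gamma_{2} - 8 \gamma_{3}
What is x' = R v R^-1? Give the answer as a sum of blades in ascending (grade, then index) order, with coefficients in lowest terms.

~R = 3 \gamma_{1} - \frac{8}{5} \gamma_{2} - \frac{1}{3} \gamma_{3}, and R ~R = \frac{2626}{225}, so R^-1 = ~R / (\frac{2626}{225}).
R v = \frac{35}{6} + \frac{49}{10} \gamma_{12} - \frac{47}{2} \gamma_{13} + \frac{1177}{90} \gamma_{23}
Answer: \frac{1968}{1313} \gamma_{1} - \frac{19165}{7878} \gamma_{2} + \frac{20133}{2626} \gamma_{3}


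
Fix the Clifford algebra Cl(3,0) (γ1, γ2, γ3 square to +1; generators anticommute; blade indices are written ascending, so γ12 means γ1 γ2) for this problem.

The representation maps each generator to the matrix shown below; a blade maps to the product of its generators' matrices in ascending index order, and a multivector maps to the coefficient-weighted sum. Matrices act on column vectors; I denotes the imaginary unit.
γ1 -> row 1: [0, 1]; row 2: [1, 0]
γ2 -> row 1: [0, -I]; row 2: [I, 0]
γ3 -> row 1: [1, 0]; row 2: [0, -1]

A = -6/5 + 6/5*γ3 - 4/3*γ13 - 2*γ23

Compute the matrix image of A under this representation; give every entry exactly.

Bivector images (products of the table entries): rho(γ13) = rho(γ1)rho(γ3) = row 1: [0, -1]; row 2: [1, 0]; rho(γ23) = rho(γ2)rho(γ3) = row 1: [0, I]; row 2: [I, 0].
M = (-6/5)*1 + (6/5)*rho(γ3) + (-4/3)*rho(γ13) + (-2)*rho(γ23), summed entrywise (1 is the identity matrix):
Answer: row 1: [0, 4/3 - 2*I]; row 2: [-4/3 - 2*I, -12/5]


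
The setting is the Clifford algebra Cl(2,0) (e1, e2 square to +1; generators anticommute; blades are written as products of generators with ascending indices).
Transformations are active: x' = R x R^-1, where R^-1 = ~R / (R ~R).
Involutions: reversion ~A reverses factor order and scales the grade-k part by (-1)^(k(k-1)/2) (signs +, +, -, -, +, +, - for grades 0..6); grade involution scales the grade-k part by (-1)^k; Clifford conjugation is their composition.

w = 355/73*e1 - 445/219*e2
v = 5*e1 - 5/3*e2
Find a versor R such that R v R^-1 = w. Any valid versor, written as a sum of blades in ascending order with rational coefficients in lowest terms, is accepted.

The midline construction: v and w both square to 250/9, so reflecting in their sum 720/73*e1 - 270/73*e2 exchanges them.
Answer: 720/73*e1 - 270/73*e2


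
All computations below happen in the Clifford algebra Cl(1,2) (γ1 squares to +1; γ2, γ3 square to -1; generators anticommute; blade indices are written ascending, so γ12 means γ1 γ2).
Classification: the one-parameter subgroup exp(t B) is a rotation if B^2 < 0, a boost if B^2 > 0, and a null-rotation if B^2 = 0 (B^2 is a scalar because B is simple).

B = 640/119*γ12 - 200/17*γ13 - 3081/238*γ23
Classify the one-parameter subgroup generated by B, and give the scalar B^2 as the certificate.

B^2 term by term: the squares give (640/119)^2*(γ12)^2 + (-200/17)^2*(γ13)^2 + (-3081/238)^2*(γ23)^2 = 409600/14161*(+1) + 40000/289*(+1) + 9492561/56644*(-1) = -1/4 (each basis 2-blade squares to minus the product of its generators' squares); cross terms between blades sharing an index anticommute and cancel. So B^2 = -1/4.
Answer: rotation, certificate B^2 = -1/4. Check the certificate: B^2 = -1/4, and that sign is decisive whatever form B takes.


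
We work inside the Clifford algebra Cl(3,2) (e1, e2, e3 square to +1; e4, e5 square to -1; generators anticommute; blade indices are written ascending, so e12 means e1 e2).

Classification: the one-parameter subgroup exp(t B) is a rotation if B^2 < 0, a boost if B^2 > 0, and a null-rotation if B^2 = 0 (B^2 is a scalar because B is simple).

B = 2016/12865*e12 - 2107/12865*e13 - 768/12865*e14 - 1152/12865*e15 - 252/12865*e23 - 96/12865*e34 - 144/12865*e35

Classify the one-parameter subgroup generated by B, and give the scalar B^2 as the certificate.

B^2 term by term: the squares give (2016/12865)^2*(e12)^2 + (-2107/12865)^2*(e13)^2 + (-768/12865)^2*(e14)^2 + (-1152/12865)^2*(e15)^2 + (-252/12865)^2*(e23)^2 + (-96/12865)^2*(e34)^2 + (-144/12865)^2*(e35)^2 = 4064256/165508225*(-1) + 4439449/165508225*(-1) + 589824/165508225*(+1) + 1327104/165508225*(+1) + 63504/165508225*(-1) + 9216/165508225*(+1) + 20736/165508225*(+1) = -1/25 (each basis 2-blade squares to minus the product of its generators' squares); cross terms between blades sharing an index anticommute and cancel; the commuting (index-disjoint) pairs give grade-4 terms 2*c*c'*(blade product), which cancel blade by blade — e1234: -387072/165508225 + 387072/165508225 = 0; e1235: -580608/165508225 + 580608/165508225 = 0; e1345: -221184/165508225 + 221184/165508225 = 0 — confirming B is simple. So B^2 = -1/25.
Answer: rotation, certificate B^2 = -1/25. Why this suffices: the scalar -1/25 survives any versor conjugation, so its sign alone determines the class however B is presented.


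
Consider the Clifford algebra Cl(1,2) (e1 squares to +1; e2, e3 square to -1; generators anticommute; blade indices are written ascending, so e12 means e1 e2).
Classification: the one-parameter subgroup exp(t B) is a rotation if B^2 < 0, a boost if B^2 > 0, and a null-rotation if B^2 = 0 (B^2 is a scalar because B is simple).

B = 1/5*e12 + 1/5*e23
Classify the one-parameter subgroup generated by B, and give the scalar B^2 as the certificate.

B^2 term by term: the squares give (1/5)^2*(e12)^2 + (1/5)^2*(e23)^2 = 1/25*(+1) + 1/25*(-1) = 0 (each basis 2-blade squares to minus the product of its generators' squares); cross terms between blades sharing an index anticommute and cancel. So B^2 = 0.
Answer: null-rotation, certificate B^2 = 0. The invariant at work: B^2 = 0 is unchanged by conjugation, hence its sign classifies the subgroup whatever basis B is written in.


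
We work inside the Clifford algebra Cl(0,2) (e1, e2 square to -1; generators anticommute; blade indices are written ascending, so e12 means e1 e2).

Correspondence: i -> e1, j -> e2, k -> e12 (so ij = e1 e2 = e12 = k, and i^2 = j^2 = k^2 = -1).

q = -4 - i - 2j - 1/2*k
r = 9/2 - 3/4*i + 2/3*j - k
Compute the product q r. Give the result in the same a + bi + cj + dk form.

In blades: q = -4 - e1 - 2*e2 - 1/2*e12, r = 9/2 - 3/4*e1 + 2/3*e2 - e12.
Distribute q over r term by term (generator squares from the signature, products reordered to ascending indices): (-4)*r = -18 + 3*e1 - 8/3*e2 + 4*e12; (-e1)*r = -3/4 - 9/2*e1 - e2 - 2/3*e12; (-2*e2)*r = 4/3 + 2*e1 - 9*e2 - 3/2*e12; (-1/2*e12)*r = -1/2 + 1/3*e1 + 3/8*e2 - 9/4*e12.
Sum: -215/12 + 5/6*e1 - 295/24*e2 - 5/12*e12; translating back through the correspondence:
Answer: -215/12 + 5/6*i - 295/24*j - 5/12*k


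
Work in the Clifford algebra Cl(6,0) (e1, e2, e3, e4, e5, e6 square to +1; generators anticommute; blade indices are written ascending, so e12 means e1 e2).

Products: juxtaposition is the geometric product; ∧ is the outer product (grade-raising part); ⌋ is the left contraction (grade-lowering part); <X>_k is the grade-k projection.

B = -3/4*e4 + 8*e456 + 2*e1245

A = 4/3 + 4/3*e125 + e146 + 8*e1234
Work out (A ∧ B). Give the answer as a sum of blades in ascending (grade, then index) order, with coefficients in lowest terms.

step 1: -e4 + 32/3*e456 + 11/3*e1245
Answer: -e4 + 32/3*e456 + 11/3*e1245


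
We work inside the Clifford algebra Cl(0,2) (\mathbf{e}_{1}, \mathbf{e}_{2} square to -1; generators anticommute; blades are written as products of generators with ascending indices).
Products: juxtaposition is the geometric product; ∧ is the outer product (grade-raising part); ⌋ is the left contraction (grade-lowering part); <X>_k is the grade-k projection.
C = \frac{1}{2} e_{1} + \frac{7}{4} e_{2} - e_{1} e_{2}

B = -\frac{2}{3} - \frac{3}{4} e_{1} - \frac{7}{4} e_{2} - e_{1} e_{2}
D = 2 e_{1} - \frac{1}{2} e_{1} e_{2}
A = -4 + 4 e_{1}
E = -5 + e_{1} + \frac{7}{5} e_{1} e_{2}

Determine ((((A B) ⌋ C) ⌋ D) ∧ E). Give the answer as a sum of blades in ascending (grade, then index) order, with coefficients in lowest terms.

step 1: \frac{17}{3} + \frac{1}{3} e_{1} + 11 e_{2} - 3 e_{1} e_{2}
step 2: -\frac{269}{12} - \frac{49}{6} e_{1} + \frac{41}{4} e_{2} - \frac{17}{3} e_{1} e_{2}
step 3: \frac{27}{2} - \frac{1199}{24} e_{1} - \frac{49}{12} e_{2} + \frac{269}{24} e_{1} e_{2}
step 4: -\frac{135}{2} + \frac{6319}{24} e_{1} + \frac{245}{12} e_{2} - \frac{3967}{120} e_{1} e_{2}
Answer: -\frac{135}{2} + \frac{6319}{24} e_{1} + \frac{245}{12} e_{2} - \frac{3967}{120} e_{1} e_{2}


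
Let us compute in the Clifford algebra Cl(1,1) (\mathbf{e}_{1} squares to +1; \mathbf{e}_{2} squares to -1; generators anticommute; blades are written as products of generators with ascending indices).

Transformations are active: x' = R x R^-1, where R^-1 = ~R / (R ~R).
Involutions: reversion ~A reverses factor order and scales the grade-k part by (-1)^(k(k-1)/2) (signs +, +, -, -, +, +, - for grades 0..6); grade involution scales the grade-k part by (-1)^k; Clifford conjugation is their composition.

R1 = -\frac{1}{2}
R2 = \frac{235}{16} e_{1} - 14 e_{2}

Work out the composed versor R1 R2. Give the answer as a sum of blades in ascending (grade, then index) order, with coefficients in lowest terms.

Distribute over the terms of R1 (each basis-blade product reordered to ascending indices, repeated generators contracted through their squares):
(-\frac{1}{2}) R2 = -\frac{235}{32} e_{1} + 7 e_{2}
Answer: -\frac{235}{32} e_{1} + 7 e_{2}


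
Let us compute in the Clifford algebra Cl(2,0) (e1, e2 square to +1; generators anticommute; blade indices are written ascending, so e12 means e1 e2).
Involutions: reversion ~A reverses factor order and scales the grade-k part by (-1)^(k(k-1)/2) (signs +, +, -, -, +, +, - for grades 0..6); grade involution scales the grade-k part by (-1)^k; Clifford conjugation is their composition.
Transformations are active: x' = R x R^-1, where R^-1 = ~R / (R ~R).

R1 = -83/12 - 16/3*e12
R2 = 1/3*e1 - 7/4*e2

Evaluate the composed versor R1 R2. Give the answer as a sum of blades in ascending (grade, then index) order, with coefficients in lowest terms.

Distribute over the terms of R1 (each basis-blade product reordered to ascending indices, repeated generators contracted through their squares):
(-83/12) R2 = -83/36*e1 + 581/48*e2
(-16/3*e12) R2 = 28/3*e1 + 16/9*e2
Summing the partial products and collecting blades:
Answer: 253/36*e1 + 1999/144*e2


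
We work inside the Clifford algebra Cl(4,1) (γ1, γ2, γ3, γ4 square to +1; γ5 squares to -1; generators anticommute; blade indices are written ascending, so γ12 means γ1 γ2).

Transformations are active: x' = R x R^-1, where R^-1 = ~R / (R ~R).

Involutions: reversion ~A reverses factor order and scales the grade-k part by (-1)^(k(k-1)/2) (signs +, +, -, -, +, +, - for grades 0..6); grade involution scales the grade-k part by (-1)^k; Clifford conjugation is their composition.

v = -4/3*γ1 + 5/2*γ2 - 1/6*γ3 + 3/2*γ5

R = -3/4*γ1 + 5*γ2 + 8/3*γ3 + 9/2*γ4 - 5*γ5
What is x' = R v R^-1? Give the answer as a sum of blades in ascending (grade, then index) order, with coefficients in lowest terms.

~R = -3/4*γ1 + 5*γ2 + 8/3*γ3 + 9/2*γ4 - 5*γ5, and R ~R = 4021/144, so R^-1 = ~R / (4021/144).
R v = 185/9 + 115/24*γ12 + 265/72*γ13 + 6*γ14 - 187/24*γ15 - 15/2*γ23 - 45/4*γ24 + 20*γ25 + 3/4*γ34 + 19/6*γ35 + 27/4*γ45
Answer: 2764/12063*γ1 + 39095/8042*γ2 + 98741/24126*γ3 + 26640/4021*γ4 - 71263/8042*γ5


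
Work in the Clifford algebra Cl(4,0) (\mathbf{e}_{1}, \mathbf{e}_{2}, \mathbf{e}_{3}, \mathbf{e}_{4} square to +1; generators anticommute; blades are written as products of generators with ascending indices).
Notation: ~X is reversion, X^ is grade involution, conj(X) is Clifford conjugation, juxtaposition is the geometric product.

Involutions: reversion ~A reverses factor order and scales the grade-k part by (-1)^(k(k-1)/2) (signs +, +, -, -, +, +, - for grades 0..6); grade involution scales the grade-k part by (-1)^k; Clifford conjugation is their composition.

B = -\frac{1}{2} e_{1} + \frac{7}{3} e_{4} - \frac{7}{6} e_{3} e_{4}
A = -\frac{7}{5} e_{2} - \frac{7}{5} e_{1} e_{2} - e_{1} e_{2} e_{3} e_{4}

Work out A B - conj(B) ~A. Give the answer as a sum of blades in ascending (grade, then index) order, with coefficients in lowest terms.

first term: -\frac{7}{10} e_{2} - \frac{28}{15} e_{1} e_{2} - \frac{49}{15} e_{2} e_{4} - \frac{7}{3} e_{1} e_{2} e_{3} - \frac{49}{15} e_{1} e_{2} e_{4} + \frac{17}{15} e_{2} e_{3} e_{4} + \frac{49}{30} e_{1} e_{2} e_{3} e_{4}
second term: \frac{7}{10} e_{2} + \frac{7}{15} e_{1} e_{2} - \frac{49}{15} e_{2} e_{4} - \frac{7}{3} e_{1} e_{2} e_{3} - \frac{49}{15} e_{1} e_{2} e_{4} - \frac{32}{15} e_{2} e_{3} e_{4} + \frac{49}{30} e_{1} e_{2} e_{3} e_{4}
Answer: -\frac{7}{5} e_{2} - \frac{7}{3} e_{1} e_{2} + \frac{49}{15} e_{2} e_{3} e_{4}


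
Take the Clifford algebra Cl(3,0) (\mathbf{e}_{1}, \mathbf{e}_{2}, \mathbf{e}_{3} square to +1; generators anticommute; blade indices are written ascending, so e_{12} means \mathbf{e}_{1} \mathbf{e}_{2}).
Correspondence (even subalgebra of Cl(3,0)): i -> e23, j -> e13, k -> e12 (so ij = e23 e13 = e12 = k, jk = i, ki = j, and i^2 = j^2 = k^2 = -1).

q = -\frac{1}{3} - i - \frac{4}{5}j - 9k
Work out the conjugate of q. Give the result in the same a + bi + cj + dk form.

In blades: q = -\frac{1}{3} - 9 e_{12} - \frac{4}{5} e_{13} - e_{23}.
Quaternion conjugation is reversion on the even subalgebra: the scalar is fixed and every grade-2 blade flips sign, giving -\frac{1}{3} + 9 e_{12} + \frac{4}{5} e_{13} + e_{23}; translating back:
Answer: -\frac{1}{3} + i + \frac{4}{5}j + 9k


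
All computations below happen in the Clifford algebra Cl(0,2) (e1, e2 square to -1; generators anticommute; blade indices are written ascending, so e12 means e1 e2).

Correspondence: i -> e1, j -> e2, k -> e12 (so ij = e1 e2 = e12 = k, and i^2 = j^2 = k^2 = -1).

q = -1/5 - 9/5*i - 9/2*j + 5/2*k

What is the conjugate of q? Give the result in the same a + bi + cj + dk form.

In blades: q = -1/5 - 9/5*e1 - 9/2*e2 + 5/2*e12.
Conjugation here is Clifford conjugation: the scalar is fixed and the grade-1 and grade-2 blades all flip sign, giving -1/5 + 9/5*e1 + 9/2*e2 - 5/2*e12; translating back:
Answer: -1/5 + 9/5*i + 9/2*j - 5/2*k


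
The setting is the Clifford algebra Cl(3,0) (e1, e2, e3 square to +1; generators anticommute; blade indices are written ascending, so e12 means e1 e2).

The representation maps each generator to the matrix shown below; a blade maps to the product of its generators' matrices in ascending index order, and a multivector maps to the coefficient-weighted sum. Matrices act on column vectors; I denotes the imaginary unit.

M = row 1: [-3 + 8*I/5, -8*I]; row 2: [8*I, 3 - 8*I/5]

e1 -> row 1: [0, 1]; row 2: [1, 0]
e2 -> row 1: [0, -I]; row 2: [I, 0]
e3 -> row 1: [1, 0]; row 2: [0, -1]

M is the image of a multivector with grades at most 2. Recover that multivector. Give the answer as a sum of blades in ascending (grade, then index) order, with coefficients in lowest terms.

Method: 1, rho(e1), rho(e2), rho(e3) form a trace-orthogonal basis of the 2x2 complex matrices (tr(X Y) = 2 if X = Y, else 0), so M = m0*1 + m1*rho(e1) + m2*rho(e2) + m3*rho(e3) with m0 = tr(M)/2 = 0, m1 = tr(M rho(e1))/2 = 0, m2 = tr(M rho(e2))/2 = 8, m3 = tr(M rho(e3))/2 = -3 + 8*I/5.
Multiplying table entries, the bivector images are rho(e12) = I*rho(e3), rho(e13) = -I*rho(e2), rho(e23) = I*rho(e1); with real blade coefficients the real parts of m0..m3 are the coefficients of 1, e1, e2, e3 and the imaginary parts give the bivectors (e23: Im m1, e13: -Im m2, e12: Im m3).
Answer: 8*e2 - 3*e3 + 8/5*e12


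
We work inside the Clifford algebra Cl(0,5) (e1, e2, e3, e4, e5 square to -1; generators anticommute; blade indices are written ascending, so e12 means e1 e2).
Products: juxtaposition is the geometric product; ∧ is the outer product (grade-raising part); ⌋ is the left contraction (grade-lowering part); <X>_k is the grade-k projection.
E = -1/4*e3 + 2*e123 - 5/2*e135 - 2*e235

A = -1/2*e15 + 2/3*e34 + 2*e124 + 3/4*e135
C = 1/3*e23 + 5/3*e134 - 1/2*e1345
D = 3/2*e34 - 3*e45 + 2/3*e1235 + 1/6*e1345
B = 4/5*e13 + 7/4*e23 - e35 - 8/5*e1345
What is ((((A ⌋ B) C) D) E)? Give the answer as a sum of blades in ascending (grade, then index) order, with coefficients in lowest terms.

step 1: 6/5*e4 + 16/15*e15 - 4/5*e34
step 2: 4/3*e1 - 2*e13 - 2/5*e15 - 4/15*e24 + 8/15*e34 + 3/5*e135 + 2/5*e234 + 16/9*e345 + 16/45*e1235
step 3: -76/135 - 8/27*e1 - 1/5*e2 + 16/3*e3 - 1/10*e4 - 8/3*e5 + 21/5*e14 - 4/45*e15 - 2/15*e23 + 8/135*e24 - 32/15*e25 + 1/15*e34 + 8/5*e35 + 1/3*e45 + 32/27*e124 + 1/15*e125 + 1/5*e134 - 139/30*e145 + 14/45*e235 - 2/9*e345 - 16/15*e1234 - 2/45*e1235 - 8/45*e1245 + 251/45*e1345
step 4: 32/45 + 196/45*e1 + 55/18*e2 + 125/27*e3 - 2129/180*e4 - 26/45*e5 - 103/9*e12 - 962/135*e13 - 109/180*e14 - 572/45*e15 - 2443/540*e23 - 38/45*e24 - 967/90*e25 + 15043/1080*e34 - 226/135*e35 + 4/9*e45 + 544/135*e123 + 104/9*e124 + 259/90*e125 + 229/108*e134 + 763/135*e135 - 163/180*e145 + 1166/135*e234 + 56/135*e235 + 616/45*e245 + 5881/540*e345 - 1184/135*e1234 + 2939/540*e1235 + 2/45*e1245 + 4081/1080*e1345 + 878/135*e2345 - 1018/135*e12345
Answer: 32/45 + 196/45*e1 + 55/18*e2 + 125/27*e3 - 2129/180*e4 - 26/45*e5 - 103/9*e12 - 962/135*e13 - 109/180*e14 - 572/45*e15 - 2443/540*e23 - 38/45*e24 - 967/90*e25 + 15043/1080*e34 - 226/135*e35 + 4/9*e45 + 544/135*e123 + 104/9*e124 + 259/90*e125 + 229/108*e134 + 763/135*e135 - 163/180*e145 + 1166/135*e234 + 56/135*e235 + 616/45*e245 + 5881/540*e345 - 1184/135*e1234 + 2939/540*e1235 + 2/45*e1245 + 4081/1080*e1345 + 878/135*e2345 - 1018/135*e12345
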